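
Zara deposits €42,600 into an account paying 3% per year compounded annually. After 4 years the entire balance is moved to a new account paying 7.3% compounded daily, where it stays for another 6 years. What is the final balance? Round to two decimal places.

€74,295.15

After 4 years at 3%: 42,600 × 1.12550881 ≈ 47,946.6753.
Then 6 years at 7.3%: 47,946.6753 × 1.5495370453 ≈ 74,295.1496.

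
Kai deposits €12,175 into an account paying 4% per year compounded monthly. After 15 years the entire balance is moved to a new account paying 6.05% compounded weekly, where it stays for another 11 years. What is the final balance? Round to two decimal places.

Phase 1: 12,175·(1 + 0.04/12)^180 ≈ 22,162.1723.
Phase 2: 22,162.1723·(1 + 0.0605/52)^572 ≈ 43,099.0107.

€43,099.01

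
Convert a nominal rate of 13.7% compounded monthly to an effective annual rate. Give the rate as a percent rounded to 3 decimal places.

14.594%

EAR = (1 + 13.7%/12)^12 − 1 = (1 + 0.0114167)^12 − 1.
(1 + 0.0114167)^12 ≈ 1.145938, so EAR ≈ 14.59384%.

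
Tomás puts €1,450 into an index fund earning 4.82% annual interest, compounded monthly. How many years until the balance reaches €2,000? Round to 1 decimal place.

(1 + 0.00401667)^(12t) = 2,000/1,450 = 1.3793.
12t·ln(1 + 0.00401667) = ln(1.3793); 12t = 0.32158/0.00400862 ≈ 80.2230.
t ≈ 6.6852 years.

6.7 years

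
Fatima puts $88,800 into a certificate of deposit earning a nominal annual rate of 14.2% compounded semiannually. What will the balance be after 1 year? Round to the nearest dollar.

$101,857

Growth factor = (1 + 0.071)^2 ≈ 1.147041.
A ≈ 88,800 × 1.147041 ≈ 101,857.2408.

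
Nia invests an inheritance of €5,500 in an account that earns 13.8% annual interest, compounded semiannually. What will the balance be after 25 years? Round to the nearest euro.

Periodic rate = 13.8%/2 = 0.069; periods = 2·25 = 50.
A = 5,500·(1 + 0.069)^50 ≈ 5,500·28.1115803107 ≈ 154,613.6917.

€154,614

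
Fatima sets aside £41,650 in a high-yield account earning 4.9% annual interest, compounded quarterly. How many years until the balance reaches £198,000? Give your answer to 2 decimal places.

32.01 years

We need (1 + 0.01225)^(4t) = 4.7539, so 4t = ln 4.7539 / ln 1.01225 ≈ 128.0404.
t ≈ 128.0404/4 = 32.0101 years.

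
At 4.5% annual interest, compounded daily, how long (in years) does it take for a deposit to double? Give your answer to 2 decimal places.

(1 + 0.000123288)^(365t) = 2.
365t = ln 2 / ln(1 + 0.000123288) ≈ 0.69315/0.00012328 ≈ 5622.5404.
t ≈ 15.4042.

15.40 years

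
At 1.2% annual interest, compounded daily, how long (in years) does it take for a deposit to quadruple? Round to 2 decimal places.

115.53 years

(1 + 0.0000328767)^(365t) = 4.
365t = ln 4 / ln(1 + 0.0000328767) ≈ 1.3863/3.28762e-05 ≈ 42167.1466.
t ≈ 115.5264.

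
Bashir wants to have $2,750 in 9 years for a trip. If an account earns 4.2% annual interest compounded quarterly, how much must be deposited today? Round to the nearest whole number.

Growth factor = (1 + 0.0105)^36 ≈ 1.456489784.
P = 2,750/1.456489784 ≈ 1,888.1011.

$1,888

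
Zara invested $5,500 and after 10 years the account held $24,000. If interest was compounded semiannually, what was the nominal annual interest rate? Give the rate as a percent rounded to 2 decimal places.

The 20-period growth factor is 24,000/5,500 = 4.36364.
r/2 = 4.36364^(1/20) − 1 ≈ 0.0764464, so r ≈ 2·0.0764464 = 15.28929%.

15.29%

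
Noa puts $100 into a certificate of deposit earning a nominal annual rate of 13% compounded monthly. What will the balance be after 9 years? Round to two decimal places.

$320.18

Periodic rate = 13%/12 = 0.0108333; periods = 12·9 = 108.
A = 100·(1 + 0.13/12)^108 ≈ 100·3.20178319 ≈ 320.1783.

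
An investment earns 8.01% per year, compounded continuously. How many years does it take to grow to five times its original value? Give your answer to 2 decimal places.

20.09 years

e^(0.0801t) = 5, so 0.0801t = ln 5 ≈ 1.6094.
t ≈ 1.6094/0.0801 ≈ 20.0929.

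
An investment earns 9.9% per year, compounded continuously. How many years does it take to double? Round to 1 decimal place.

e^(0.099t) = 2, so 0.099t = ln 2 ≈ 0.69315.
t ≈ 0.69315/0.099 ≈ 7.0015.

7.0 years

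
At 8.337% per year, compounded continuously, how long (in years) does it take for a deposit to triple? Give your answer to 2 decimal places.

e^(0.08337t) = 3, so 0.08337t = ln 3 ≈ 1.0986.
t ≈ 1.0986/0.08337 ≈ 13.1775.

13.18 years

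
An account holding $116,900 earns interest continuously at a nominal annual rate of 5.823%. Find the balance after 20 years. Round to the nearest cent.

A = P·e^(rt) = 116,900·e^(0.05823·20) = 116,900·e^1.1646.
e^1.1646 ≈ 3.20464077049, so A ≈ 374,622.5061.

$374,622.51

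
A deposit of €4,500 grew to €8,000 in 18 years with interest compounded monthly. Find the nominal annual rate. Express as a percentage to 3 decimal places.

The 216-period growth factor is 8,000/4,500 = 1.77778.
r/12 = 1.77778^(1/216) − 1 ≈ 0.00266727, so r ≈ 12·0.00266727 = 3.20073%.

3.201%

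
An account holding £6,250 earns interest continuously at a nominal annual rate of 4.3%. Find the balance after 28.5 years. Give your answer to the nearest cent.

£21,286.68

A = P·e^(rt) = 6,250·e^(0.043·28.5) = 6,250·e^1.2255.
e^1.2255 ≈ 3.4058685914, so A ≈ 21,286.6787.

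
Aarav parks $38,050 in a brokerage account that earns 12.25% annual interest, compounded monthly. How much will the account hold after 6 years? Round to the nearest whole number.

$79,057

Periodic rate = 12.25%/12 = 0.0102083; periods = 12·6 = 72.
A = 38,050·(1 + 0.1225/12)^72 ≈ 38,050·2.0777254778 ≈ 79,057.4544.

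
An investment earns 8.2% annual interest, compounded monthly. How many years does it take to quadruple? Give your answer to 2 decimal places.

16.96 years

(1 + 0.00683333)^(12t) = 4.
12t = ln 4 / ln(1 + 0.00683333) ≈ 1.3863/0.00681009 ≈ 203.5647.
t ≈ 16.9637.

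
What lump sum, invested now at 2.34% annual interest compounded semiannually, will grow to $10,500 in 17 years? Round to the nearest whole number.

Periodic rate = 2.34%/2 = 0.0117; 34 periods.
P = 10,500/(1 + 0.0117)^34 ≈ 10,500/1.4851130003 ≈ 7,070.1691.

$7,070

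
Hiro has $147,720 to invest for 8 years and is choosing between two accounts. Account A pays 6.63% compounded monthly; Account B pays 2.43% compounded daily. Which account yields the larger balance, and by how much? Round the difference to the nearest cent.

Account A growth factor: (1 + 0.005525)^96 ≈ 1.69713264001; balance ≈ 250,700.4336.
Account B growth factor: (1 + 0.0243/365)^2920 ≈ 1.21457415927; balance ≈ 179,416.8948.
Account A is larger by 71,283.5388.

Account A, by $71,283.54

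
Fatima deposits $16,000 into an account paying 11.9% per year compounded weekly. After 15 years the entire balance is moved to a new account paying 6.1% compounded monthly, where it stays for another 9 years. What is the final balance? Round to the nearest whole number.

$164,541

Phase 1: 16,000·(1 + 0.119/52)^780 ≈ 95,159.0194.
Phase 2: 95,159.0194·(1 + 0.061/12)^108 ≈ 164,540.8252.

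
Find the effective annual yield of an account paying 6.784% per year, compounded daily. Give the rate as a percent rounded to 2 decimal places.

7.02%

EAR = (1 + 6.784%/365)^365 − 1 = (1 + 0.000185863)^365 − 1.
(1 + 0.000185863)^365 ≈ 1.070187, so EAR ≈ 7.01873%.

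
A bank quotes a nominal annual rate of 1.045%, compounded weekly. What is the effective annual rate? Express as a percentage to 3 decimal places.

1.050%

EAR = (1 + 1.045%/52)^52 − 1 = (1 + 0.000200962)^52 − 1.
(1 + 0.000200962)^52 ≈ 1.010504, so EAR ≈ 1.05037%.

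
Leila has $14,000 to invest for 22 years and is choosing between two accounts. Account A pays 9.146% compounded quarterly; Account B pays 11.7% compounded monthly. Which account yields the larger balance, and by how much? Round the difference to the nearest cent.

Account B, by $79,016.93

A: (1 + 0.022865)^88 ≈ 7.31159309576, so 14,000 × 7.31159309576 ≈ 102,362.3033.
B: (1 + 0.00975)^264 ≈ 12.9556595272, so 14,000 × 12.9556595272 ≈ 181,379.2334.
Difference ≈ 79,016.9300 in favor of B.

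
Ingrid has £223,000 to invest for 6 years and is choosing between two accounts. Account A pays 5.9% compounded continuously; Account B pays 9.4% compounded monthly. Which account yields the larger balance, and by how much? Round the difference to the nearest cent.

Account B, by £73,383.88

Account A growth factor: e^(0.059·6) = e^0.354 ≈ 1.42475518648; balance ≈ 317,720.4066.
Account B growth factor: (1 + 0.094/12)^72 ≈ 1.75383087798; balance ≈ 391,104.2858.
Account B is larger by 73,383.8792.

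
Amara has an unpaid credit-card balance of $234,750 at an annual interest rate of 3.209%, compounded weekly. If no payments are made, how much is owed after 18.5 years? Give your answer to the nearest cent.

Growth factor = (1 + 0.03209/52)^962 ≈ 1.81028066252.
A ≈ 234,750 × 1.81028066252 ≈ 424,963.3855.

$424,963.39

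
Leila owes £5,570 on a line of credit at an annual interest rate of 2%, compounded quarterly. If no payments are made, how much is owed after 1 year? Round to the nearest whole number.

£5,682

Periodic rate = 2%/4 = 0.005; periods = 4·1 = 4.
A = 5,570·(1 + 0.005)^4 ≈ 5,570·1.020150501 ≈ 5,682.2383.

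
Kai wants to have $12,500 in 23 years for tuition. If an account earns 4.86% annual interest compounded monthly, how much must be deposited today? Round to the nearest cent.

$4,096.72

Growth factor = (1 + 0.00405)^276 ≈ 3.0512231654.
P = 12,500/3.0512231654 ≈ 4,096.7177.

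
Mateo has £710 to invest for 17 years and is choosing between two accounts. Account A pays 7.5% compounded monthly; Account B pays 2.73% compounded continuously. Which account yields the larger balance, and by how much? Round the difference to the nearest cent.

Account A growth factor: (1 + 0.00625)^204 ≈ 3.564529791; balance ≈ 2,530.8162.
Account B growth factor: e^(0.0273·17) = e^0.4641 ≈ 1.590582021; balance ≈ 1,129.3132.
Account A is larger by 1,401.5029.

Account A, by £1,401.50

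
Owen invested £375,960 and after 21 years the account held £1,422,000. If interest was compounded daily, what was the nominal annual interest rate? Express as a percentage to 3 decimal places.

6.335%

(1 + r/365)^7665 = 1,422,000/375,960 = 3.78232.
1 + r/365 = 3.78232^(1/7665) ≈ 1.000174, so r/365 ≈ 0.000173575.
r ≈ 365·0.000173575 = 6.33549%.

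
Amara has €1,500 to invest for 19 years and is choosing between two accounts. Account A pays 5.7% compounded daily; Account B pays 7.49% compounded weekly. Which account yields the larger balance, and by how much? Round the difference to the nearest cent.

Account B, by €1,788.66

A: (1 + 0.057/365)^6935 ≈ 2.953277131, so 1,500 × 2.953277131 ≈ 4,429.9157.
B: (1 + 0.0749/52)^988 ≈ 4.145718345, so 1,500 × 4.145718345 ≈ 6,218.5775.
Difference ≈ 1,788.6618 in favor of B.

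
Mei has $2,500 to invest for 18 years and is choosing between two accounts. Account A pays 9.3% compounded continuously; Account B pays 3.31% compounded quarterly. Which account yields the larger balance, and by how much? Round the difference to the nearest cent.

Account A growth factor: e^(0.093·18) = e^1.674 ≈ 5.3334590224; balance ≈ 13,333.6476.
Account B growth factor: (1 + 0.008275)^72 ≈ 1.810039002; balance ≈ 4,525.0975.
Account A is larger by 8,808.5501.

Account A, by $8,808.55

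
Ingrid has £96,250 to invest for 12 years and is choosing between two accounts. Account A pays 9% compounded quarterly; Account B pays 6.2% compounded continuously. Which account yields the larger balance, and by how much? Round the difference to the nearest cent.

Account A, by £77,510.47

A: (1 + 0.0225)^48 ≈ 2.90963961209, so 96,250 × 2.90963961209 ≈ 280,052.8127.
B: e^(0.062·12) = e^0.744 ≈ 2.10433604642, so 96,250 × 2.10433604642 ≈ 202,542.3445.
Difference ≈ 77,510.4682 in favor of A.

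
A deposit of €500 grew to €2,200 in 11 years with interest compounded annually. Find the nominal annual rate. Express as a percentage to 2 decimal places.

The 11-period growth factor is 2,200/500 = 4.4.
r = 4.4^(1/11) − 1 ≈ 0.144184, i.e. 14.41835%.

14.42%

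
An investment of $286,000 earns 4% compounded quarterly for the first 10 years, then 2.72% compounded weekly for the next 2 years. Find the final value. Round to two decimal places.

Phase 1: 286,000·(1 + 0.01)^40 ≈ 425,815.0278.
Phase 2: 425,815.0278·(1 + 0.0272/52)^104 ≈ 449,614.6229.

$449,614.62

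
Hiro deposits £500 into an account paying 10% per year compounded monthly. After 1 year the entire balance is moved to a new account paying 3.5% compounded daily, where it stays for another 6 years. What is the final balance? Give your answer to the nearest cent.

After 1 years at 10%: 500 × 1.10471307 ≈ 552.3565.
Then 6 years at 3.5%: 552.3565 × 1.23366564 ≈ 681.4233.

£681.42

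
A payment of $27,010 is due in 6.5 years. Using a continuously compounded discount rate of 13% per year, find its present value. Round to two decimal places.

$11,602.34

P = A·e^(−rt) = 27,010·e^(−0.845).
e^(−0.845) ≈ 0.42955735821, so P ≈ 11,602.3442.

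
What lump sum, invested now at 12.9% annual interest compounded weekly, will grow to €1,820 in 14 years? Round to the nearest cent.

Growth factor = (1 + 0.129/52)^728 ≈ 6.072458594.
P = 1,820/6.072458594 ≈ 299.7139.

€299.71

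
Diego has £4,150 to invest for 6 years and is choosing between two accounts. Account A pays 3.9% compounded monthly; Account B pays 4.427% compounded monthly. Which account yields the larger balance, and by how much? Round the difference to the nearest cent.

Account B, by £167.81

Account A growth factor: (1 + 0.00325)^72 ≈ 1.263165121; balance ≈ 5,242.1353.
Account B growth factor: (1 + 0.04427/12)^72 ≈ 1.303602054; balance ≈ 5,409.9485.
Account B is larger by 167.8133.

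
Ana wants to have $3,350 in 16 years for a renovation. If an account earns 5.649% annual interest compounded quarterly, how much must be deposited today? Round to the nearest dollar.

Periodic rate = 5.649%/4 = 0.0141225; 64 periods.
P = 3,350/(1 + 0.0141225)^64 ≈ 3,350/2.45350403 ≈ 1,365.3941.

$1,365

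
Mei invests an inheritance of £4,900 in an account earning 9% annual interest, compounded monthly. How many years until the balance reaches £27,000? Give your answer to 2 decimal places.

19.03 years

We need (1 + 0.0075)^(12t) = 5.5102, so 12t = ln 5.5102 / ln 1.0075 ≈ 228.3991.
t ≈ 228.3991/12 = 19.0333 years.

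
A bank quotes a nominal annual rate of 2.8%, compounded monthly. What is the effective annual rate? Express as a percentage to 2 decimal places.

EAR = (1 + 2.8%/12)^12 − 1 = (1 + 0.00233333)^12 − 1.
(1 + 0.00233333)^12 ≈ 1.028362, so EAR ≈ 2.83621%.

2.84%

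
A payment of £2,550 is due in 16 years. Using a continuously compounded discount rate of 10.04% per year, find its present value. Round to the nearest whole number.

£512

P = A·e^(−rt) = 2,550·e^(−1.6064).
e^(−1.6064) ≈ 0.2006085063, so P ≈ 511.5517.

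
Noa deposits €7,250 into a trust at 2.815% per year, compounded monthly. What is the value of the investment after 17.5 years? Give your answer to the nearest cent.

Periodic rate = 2.815%/12 = 0.00234583; periods = 12·17.5 = 210.
A = 7,250·(1 + 0.02815/12)^210 ≈ 7,250·1.6356627828 ≈ 11,858.5552.

€11,858.56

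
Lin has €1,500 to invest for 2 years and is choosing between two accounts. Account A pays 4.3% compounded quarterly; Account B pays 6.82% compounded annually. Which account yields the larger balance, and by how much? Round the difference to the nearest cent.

Account B, by €77.62

Account A growth factor: (1 + 0.01075)^8 ≈ 1.089306262; balance ≈ 1,633.9594.
Account B growth factor: (1 + 0.0682)^2 ≈ 1.14105124; balance ≈ 1,711.5769.
Account B is larger by 77.6175.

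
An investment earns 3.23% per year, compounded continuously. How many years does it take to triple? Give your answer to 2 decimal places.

34.01 years

e^(0.0323t) = 3, so 0.0323t = ln 3 ≈ 1.0986.
t ≈ 1.0986/0.0323 ≈ 34.0128.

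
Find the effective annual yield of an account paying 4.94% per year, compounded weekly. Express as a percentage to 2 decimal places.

5.06%

One year is 52 periods at 0.00095 each: (1 + 0.00095)^52 ≈ 1.050616.
EAR = 1.050616 − 1 ≈ 5.06159%.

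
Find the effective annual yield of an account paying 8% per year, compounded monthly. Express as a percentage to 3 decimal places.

EAR = (1 + 8%/12)^12 − 1 = (1 + 0.00666667)^12 − 1.
(1 + 0.00666667)^12 ≈ 1.083, so EAR ≈ 8.29995%.

8.300%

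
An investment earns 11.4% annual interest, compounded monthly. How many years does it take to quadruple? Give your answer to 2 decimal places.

12.22 years

(1 + 0.0095)^(12t) = 4.
12t = ln 4 / ln(1 + 0.0095) ≈ 1.3863/0.00945516 ≈ 146.6178.
t ≈ 12.2181.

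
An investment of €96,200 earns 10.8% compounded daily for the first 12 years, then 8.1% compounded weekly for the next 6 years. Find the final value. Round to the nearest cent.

After 12 years at 10.8%: 96,200 × 3.65394827022 ≈ 351,509.8236.
Then 6 years at 8.1%: 351,509.8236 × 1.62518535418 ≈ 571,268.6172.

€571,268.62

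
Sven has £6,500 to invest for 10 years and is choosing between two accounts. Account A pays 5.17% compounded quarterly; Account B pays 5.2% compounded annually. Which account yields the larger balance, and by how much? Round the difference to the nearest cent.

A: (1 + 0.012925)^40 ≈ 1.6714431259, so 6,500 × 1.6714431259 ≈ 10,864.3803.
B: (1 + 0.052)^10 ≈ 1.6601884884, so 6,500 × 1.6601884884 ≈ 10,791.2252.
Difference ≈ 73.1551 in favor of A.

Account A, by £73.16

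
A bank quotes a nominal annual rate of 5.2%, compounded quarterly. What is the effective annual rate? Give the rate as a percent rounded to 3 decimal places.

5.302%

One year is 4 periods at 0.013 each: (1 + 0.013)^4 ≈ 1.053023.
EAR = 1.053023 − 1 ≈ 5.30228%.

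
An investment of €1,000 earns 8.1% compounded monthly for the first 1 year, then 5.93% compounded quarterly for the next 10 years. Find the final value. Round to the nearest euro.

After 1 years at 8.1%: 1,000 × 1.084075824 ≈ 1,084.0758.
Then 10 years at 5.93%: 1,084.0758 × 1.801549906 ≈ 1,953.0167.

€1,953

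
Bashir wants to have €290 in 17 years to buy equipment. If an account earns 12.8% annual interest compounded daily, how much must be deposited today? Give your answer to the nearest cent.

Growth factor = (1 + 0.128/365)^6205 ≈ 8.80763134.
P = 290/8.80763134 ≈ 32.9260.

€32.93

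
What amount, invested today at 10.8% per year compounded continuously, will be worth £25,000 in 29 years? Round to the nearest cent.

P = A·e^(−rt) = 25,000·e^(−3.132).
e^(−3.132) ≈ 0.043630449036, so P ≈ 1,090.7612.

£1,090.76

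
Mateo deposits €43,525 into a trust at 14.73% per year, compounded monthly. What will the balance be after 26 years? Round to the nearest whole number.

Growth factor = (1 + 0.012275)^312 ≈ 44.9920227292.
A ≈ 43,525 × 44.9920227292 ≈ 1,958,277.7893.

€1,958,278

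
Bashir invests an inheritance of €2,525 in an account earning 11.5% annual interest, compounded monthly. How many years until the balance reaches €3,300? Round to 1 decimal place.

(1 + 0.00958333)^(12t) = 3,300/2,525 = 1.3069.
12t·ln(1 + 0.00958333) = ln(1.3069); 12t = 0.26768/0.0095377 ≈ 28.0656.
t ≈ 2.3388 years.

2.3 years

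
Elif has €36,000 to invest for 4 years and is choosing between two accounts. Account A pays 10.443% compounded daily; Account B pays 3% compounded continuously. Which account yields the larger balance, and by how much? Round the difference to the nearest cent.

A: (1 + 0.10443/365)^1460 ≈ 1.5184047157, so 36,000 × 1.5184047157 ≈ 54,662.5698.
B: e^(0.03·4) = e^0.12 ≈ 1.1274968516, so 36,000 × 1.1274968516 ≈ 40,589.8867.
Difference ≈ 14,072.6831 in favor of A.

Account A, by €14,072.68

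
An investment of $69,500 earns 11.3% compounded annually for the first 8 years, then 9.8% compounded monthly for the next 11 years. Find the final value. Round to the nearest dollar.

Phase 1: 69,500·(1 + 0.113)^8 ≈ 163,661.3462.
Phase 2: 163,661.3462·(1 + 0.098/12)^132 ≈ 478,866.2435.

$478,866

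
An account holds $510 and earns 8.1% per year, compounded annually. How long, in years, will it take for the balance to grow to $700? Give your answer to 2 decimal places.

4.07 years

(1 + 0.081)^t = 700/510 = 1.3725.
t·ln(1 + 0.081) = ln(1.3725); t = 0.31667/0.0778865 ≈ 4.0658.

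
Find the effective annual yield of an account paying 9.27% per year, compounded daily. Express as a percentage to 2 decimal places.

9.71%

EAR = (1 + 9.27%/365)^365 − 1 = (1 + 0.000253973)^365 − 1.
(1 + 0.000253973)^365 ≈ 1.09712, so EAR ≈ 9.71196%.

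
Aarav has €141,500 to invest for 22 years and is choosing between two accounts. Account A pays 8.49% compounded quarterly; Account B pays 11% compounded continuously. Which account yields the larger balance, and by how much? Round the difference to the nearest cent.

Account A growth factor: (1 + 0.021225)^88 ≈ 6.34872537093; balance ≈ 898,344.6400.
Account B growth factor: e^(0.11·22) = e^2.42 ≈ 11.24585931488; balance ≈ 1,591,289.0931.
Account B is larger by 692,944.4531.

Account B, by €692,944.45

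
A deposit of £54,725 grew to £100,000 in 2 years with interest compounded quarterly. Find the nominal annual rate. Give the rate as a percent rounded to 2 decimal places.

31.31%

The 8-period growth factor is 100,000/54,725 = 1.82732.
r/4 = 1.82732^(1/8) − 1 ≈ 0.0782682, so r ≈ 4·0.0782682 = 31.30726%.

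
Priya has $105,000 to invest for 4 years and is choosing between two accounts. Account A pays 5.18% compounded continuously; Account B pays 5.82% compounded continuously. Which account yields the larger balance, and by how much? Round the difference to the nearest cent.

Account A growth factor: e^(0.0518·4) = e^0.2072 ≈ 1.2302285929; balance ≈ 129,174.0023.
Account B growth factor: e^(0.0582·4) = e^0.2328 ≈ 1.26212902828; balance ≈ 132,523.5480.
Account B is larger by 3,349.5457.

Account B, by $3,349.55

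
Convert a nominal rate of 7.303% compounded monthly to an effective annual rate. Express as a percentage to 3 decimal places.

7.552%

EAR = (1 + 7.303%/12)^12 − 1 = (1 + 0.00608583)^12 − 1.
(1 + 0.00608583)^12 ≈ 1.075525, so EAR ≈ 7.55247%.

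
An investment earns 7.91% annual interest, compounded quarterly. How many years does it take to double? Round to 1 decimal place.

8.8 years

(1 + 0.019775)^(4t) = 2.
4t = ln 2 / ln(1 + 0.019775) ≈ 0.69315/0.019582 ≈ 35.3971.
t ≈ 8.8493.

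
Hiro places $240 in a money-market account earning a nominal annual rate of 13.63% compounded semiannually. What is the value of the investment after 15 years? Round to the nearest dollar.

$1,735

Periodic rate = 13.63%/2 = 0.06815; periods = 2·15 = 30.
A = 240·(1 + 0.06815)^30 ≈ 240·7.227154595 ≈ 1,734.5171.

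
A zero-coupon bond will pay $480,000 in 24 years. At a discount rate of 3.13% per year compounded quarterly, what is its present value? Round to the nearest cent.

Growth factor = (1 + 0.007825)^96 ≈ 2.11335381786.
P = 480,000/2.11335381786 ≈ 227,127.1360.

$227,127.14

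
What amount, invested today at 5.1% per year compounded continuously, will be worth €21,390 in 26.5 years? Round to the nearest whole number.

P = A·e^(−rt) = 21,390·e^(−1.3515).
e^(−1.3515) ≈ 0.25885169175, so P ≈ 5,536.8377.

€5,537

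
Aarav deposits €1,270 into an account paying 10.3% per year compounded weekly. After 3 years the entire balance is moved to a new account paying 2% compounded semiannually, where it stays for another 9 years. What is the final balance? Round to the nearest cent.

€2,068.49

After 3 years at 10.3%: 1,270 × 1.361646153 ≈ 1,729.2906.
Then 9 years at 2%: 1,729.2906 × 1.196147476 ≈ 2,068.4866.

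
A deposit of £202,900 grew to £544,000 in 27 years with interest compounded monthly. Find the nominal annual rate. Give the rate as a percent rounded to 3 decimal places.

The 324-period growth factor is 544,000/202,900 = 2.68112.
r/12 = 2.68112^(1/324) − 1 ≈ 0.00304858, so r ≈ 12·0.00304858 = 3.65829%.

3.658%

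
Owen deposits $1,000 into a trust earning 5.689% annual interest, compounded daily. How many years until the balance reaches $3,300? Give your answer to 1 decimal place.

We need (1 + 0.000155863)^(365t) = 3.3, so 365t = ln 3.3 / ln 1.000156 ≈ 7660.6725.
t ≈ 7660.6725/365 = 20.9881 years.

21.0 years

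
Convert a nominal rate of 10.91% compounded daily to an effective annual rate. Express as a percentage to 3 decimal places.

11.526%

EAR = (1 + 10.91%/365)^365 − 1 = (1 + 0.000298904)^365 − 1.
(1 + 0.000298904)^365 ≈ 1.115256, so EAR ≈ 11.52557%.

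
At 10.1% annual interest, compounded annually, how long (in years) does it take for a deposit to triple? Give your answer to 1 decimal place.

(1 + 0.101)^t = 3.
t = ln 3 / ln(1 + 0.101) ≈ 1.0986/0.0962189 ≈ 11.4178.

11.4 years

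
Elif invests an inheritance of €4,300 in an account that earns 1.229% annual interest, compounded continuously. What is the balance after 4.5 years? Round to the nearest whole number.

€4,545

A = P·e^(rt) = 4,300·e^(0.01229·4.5) = 4,300·e^0.055305.
e^0.055305 ≈ 1.056862909, so A ≈ 4,544.5105.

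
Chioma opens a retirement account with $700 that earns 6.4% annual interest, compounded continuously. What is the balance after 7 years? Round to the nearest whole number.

A = P·e^(rt) = 700·e^(0.064·7) = 700·e^0.448.
e^0.448 ≈ 1.565178696, so A ≈ 1,095.6251.

$1,096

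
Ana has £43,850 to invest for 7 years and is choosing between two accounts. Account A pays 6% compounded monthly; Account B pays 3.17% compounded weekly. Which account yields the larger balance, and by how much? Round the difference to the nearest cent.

Account A growth factor: (1 + 0.005)^84 ≈ 1.5203696361; balance ≈ 66,668.2085.
Account B growth factor: (1 + 0.0317/52)^364 ≈ 1.2483621232; balance ≈ 54,740.6791.
Account A is larger by 11,927.5294.

Account A, by £11,927.53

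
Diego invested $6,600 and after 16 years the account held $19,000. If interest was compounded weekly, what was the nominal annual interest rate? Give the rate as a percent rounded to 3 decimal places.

6.613%

(1 + r/52)^832 = 19,000/6,600 = 2.87879.
1 + r/52 = 2.87879^(1/832) ≈ 1.001272, so r/52 ≈ 0.00127168.
r ≈ 52·0.00127168 = 6.61276%.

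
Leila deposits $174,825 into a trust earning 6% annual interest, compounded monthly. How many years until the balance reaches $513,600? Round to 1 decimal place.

We need (1 + 0.005)^(12t) = 2.9378, so 12t = ln 2.9378 / ln 1.005 ≈ 216.0702.
t ≈ 216.0702/12 = 18.0059 years.

18.0 years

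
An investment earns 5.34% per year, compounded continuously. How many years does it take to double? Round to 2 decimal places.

e^(0.0534t) = 2, so 0.0534t = ln 2 ≈ 0.69315.
t ≈ 0.69315/0.0534 ≈ 12.9803.

12.98 years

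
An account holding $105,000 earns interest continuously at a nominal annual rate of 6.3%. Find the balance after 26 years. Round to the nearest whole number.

$540,211

A = P·e^(rt) = 105,000·e^(0.063·26) = 105,000·e^1.638.
e^1.638 ≈ 5.14486947668, so A ≈ 540,211.2951.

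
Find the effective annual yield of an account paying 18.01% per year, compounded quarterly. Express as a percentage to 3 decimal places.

19.263%

EAR = (1 + 18.01%/4)^4 − 1 = (1 + 0.045025)^4 − 1.
(1 + 0.045025)^4 ≈ 1.192633, so EAR ≈ 19.26327%.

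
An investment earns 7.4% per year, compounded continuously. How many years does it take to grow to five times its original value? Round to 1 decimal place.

21.7 years

e^(0.074t) = 5, so 0.074t = ln 5 ≈ 1.6094.
t ≈ 1.6094/0.074 ≈ 21.7492.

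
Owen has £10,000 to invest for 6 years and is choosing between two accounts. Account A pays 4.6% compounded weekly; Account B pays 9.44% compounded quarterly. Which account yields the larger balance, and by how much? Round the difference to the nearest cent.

Account B, by £4,326.70

A: (1 + 0.046/52)^312 ≈ 1.3176870898, so 10,000 × 1.3176870898 ≈ 13,176.8709.
B: (1 + 0.0236)^24 ≈ 1.7503570703, so 10,000 × 1.7503570703 ≈ 17,503.5707.
Difference ≈ 4,326.6998 in favor of B.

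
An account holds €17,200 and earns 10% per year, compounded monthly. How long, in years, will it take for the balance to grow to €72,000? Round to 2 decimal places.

We need (1 + 0.00833333)^(12t) = 4.186, so 12t = ln 4.186 / ln 1.008333 ≈ 172.5257.
t ≈ 172.5257/12 = 14.3771 years.

14.38 years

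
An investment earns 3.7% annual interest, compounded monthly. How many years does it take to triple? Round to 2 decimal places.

29.74 years

(1 + 0.00308333)^(12t) = 3.
12t = ln 3 / ln(1 + 0.00308333) ≈ 1.0986/0.00307859 ≈ 356.8557.
t ≈ 29.7380.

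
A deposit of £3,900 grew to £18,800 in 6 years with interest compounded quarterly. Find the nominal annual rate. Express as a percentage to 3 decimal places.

27.093%

The 24-period growth factor is 18,800/3,900 = 4.82051.
r/4 = 4.82051^(1/24) − 1 ≈ 0.0677319, so r ≈ 4·0.0677319 = 27.09276%.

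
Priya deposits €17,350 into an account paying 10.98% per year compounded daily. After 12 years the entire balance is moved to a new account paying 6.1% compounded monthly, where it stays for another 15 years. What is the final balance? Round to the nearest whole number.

Phase 1: 17,350·(1 + 0.1098/365)^4380 ≈ 64,779.8349.
Phase 2: 64,779.8349·(1 + 0.061/12)^180 ≈ 161,366.2443.

€161,366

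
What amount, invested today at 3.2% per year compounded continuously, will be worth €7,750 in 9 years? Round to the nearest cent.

€5,810.65

P = A·e^(−rt) = 7,750·e^(−0.288).
e^(−0.288) ≈ 0.7497615922, so P ≈ 5,810.6523.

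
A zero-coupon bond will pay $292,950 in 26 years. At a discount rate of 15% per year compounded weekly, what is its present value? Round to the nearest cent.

Growth factor = (1 + 0.15/52)^1352 ≈ 49.1258706879.
P = 292,950/49.1258706879 ≈ 5,963.2531.

$5,963.25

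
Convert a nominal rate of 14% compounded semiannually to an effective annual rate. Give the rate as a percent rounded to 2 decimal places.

One year is 2 periods at 0.07 each: (1 + 0.07)^2 ≈ 1.1449.
EAR = 1.1449 − 1 ≈ 14.49000%.

14.49%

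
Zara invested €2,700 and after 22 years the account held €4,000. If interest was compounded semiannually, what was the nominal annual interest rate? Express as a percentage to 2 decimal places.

1.79%

The 44-period growth factor is 4,000/2,700 = 1.48148.
r/2 = 1.48148^(1/44) − 1 ≈ 0.0089728, so r ≈ 2·0.0089728 = 1.79456%.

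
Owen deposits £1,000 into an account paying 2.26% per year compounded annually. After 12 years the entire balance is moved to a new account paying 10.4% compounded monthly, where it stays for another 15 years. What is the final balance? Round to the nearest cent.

£6,180.87

After 12 years at 2.26%: 1,000 × 1.307583587 ≈ 1,307.5836.
Then 15 years at 10.4%: 1,307.5836 × 4.726943531 ≈ 6,180.8738.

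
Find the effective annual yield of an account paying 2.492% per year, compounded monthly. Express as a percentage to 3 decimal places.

2.521%

EAR = (1 + 2.492%/12)^12 − 1 = (1 + 0.00207667)^12 − 1.
(1 + 0.00207667)^12 ≈ 1.025207, so EAR ≈ 2.52066%.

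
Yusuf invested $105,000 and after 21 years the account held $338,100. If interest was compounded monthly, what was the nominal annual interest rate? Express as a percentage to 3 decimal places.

(1 + r/12)^252 = 338,100/105,000 = 3.22.
1 + r/12 = 3.22^(1/252) ≈ 1.004651, so r/12 ≈ 0.00465119.
r ≈ 12·0.00465119 = 5.58142%.

5.581%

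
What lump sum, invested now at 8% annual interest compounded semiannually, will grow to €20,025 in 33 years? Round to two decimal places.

€1,504.43

Periodic rate = 8%/2 = 0.04; 66 periods.
P = 20,025/(1 + 0.04)^66 ≈ 20,025/13.310684627 ≈ 1,504.4305.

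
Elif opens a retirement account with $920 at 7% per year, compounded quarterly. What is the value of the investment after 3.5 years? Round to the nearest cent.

Growth factor = (1 + 0.0175)^14 ≈ 1.274916819.
A ≈ 920 × 1.274916819 ≈ 1,172.9235.

$1,172.92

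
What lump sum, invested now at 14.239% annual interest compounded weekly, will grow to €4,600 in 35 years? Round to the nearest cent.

€31.72

Growth factor = (1 + 0.14239/52)^1820 ≈ 145.0152839.
P = 4,600/145.0152839 ≈ 31.7208.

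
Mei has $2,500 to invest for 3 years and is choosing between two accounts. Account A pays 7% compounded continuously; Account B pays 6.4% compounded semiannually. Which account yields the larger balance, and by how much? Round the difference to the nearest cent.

A: e^(0.07·3) = e^0.21 ≈ 1.23367806, so 2,500 × 1.23367806 ≈ 3,084.1951.
B: (1 + 0.032)^6 ≈ 1.208031291, so 2,500 × 1.208031291 ≈ 3,020.0782.
Difference ≈ 64.1169 in favor of A.

Account A, by $64.12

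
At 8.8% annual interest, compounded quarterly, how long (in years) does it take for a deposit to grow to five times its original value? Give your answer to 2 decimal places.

(1 + 0.022)^(4t) = 5.
4t = ln 5 / ln(1 + 0.022) ≈ 1.6094/0.0217615 ≈ 73.9581.
t ≈ 18.4895.

18.49 years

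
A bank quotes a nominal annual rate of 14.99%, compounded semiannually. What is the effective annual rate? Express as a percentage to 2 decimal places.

15.55%

EAR = (1 + 14.99%/2)^2 − 1 = (1 + 0.07495)^2 − 1.
(1 + 0.07495)^2 ≈ 1.155518, so EAR ≈ 15.55175%.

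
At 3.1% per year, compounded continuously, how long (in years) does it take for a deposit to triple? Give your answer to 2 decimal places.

35.44 years

e^(0.031t) = 3, so 0.031t = ln 3 ≈ 1.0986.
t ≈ 1.0986/0.031 ≈ 35.4391.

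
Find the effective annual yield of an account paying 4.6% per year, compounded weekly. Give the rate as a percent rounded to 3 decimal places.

One year is 52 periods at 0.000884615 each: (1 + 0.000884615)^52 ≈ 1.047053.
EAR = 1.047053 − 1 ≈ 4.70531%.

4.705%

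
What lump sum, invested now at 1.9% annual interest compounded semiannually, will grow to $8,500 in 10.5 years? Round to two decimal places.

Growth factor = (1 + 0.0095)^21 ≈ 1.219643172.
P = 8,500/1.219643172 ≈ 6,969.2515.

$6,969.25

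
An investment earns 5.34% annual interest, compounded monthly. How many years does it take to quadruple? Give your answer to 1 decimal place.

(1 + 0.00445)^(12t) = 4.
12t = ln 4 / ln(1 + 0.00445) ≈ 1.3863/0.00444013 ≈ 312.2195.
t ≈ 26.0183.

26.0 years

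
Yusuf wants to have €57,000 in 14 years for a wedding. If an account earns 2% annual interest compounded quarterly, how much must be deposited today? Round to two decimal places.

Growth factor = (1 + 0.005)^56 ≈ 1.3222070192.
P = 57,000/1.3222070192 ≈ 43,109.7394.

€43,109.74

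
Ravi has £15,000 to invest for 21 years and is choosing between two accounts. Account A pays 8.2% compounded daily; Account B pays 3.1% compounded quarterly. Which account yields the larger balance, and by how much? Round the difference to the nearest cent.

Account A growth factor: (1 + 0.082/365)^7665 ≈ 5.5946265857; balance ≈ 83,919.3988.
Account B growth factor: (1 + 0.00775)^84 ≈ 1.9126511825; balance ≈ 28,689.7677.
Account A is larger by 55,229.6310.

Account A, by £55,229.63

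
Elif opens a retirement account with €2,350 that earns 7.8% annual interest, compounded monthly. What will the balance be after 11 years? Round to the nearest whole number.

€5,527

Periodic rate = 7.8%/12 = 0.0065; periods = 12·11 = 132.
A = 2,350·(1 + 0.0065)^132 ≈ 2,350·2.35190003 ≈ 5,526.9651.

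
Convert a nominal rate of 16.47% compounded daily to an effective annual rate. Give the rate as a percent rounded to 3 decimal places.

17.900%

One year is 365 periods at 0.000451233 each: (1 + 0.000451233)^365 ≈ 1.178996.
EAR = 1.178996 − 1 ≈ 17.89956%.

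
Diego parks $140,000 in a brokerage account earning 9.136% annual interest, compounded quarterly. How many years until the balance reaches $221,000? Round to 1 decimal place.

(1 + 0.02284)^(4t) = 221,000/140,000 = 1.5786.
4t·ln(1 + 0.02284) = ln(1.5786); 4t = 0.45652/0.0225831 ≈ 20.2152.
t ≈ 5.0538 years.

5.1 years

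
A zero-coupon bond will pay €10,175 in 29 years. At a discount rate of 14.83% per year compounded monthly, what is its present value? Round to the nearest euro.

€142

Periodic rate = 14.83%/12 = 0.0123583; 348 periods.
P = 10,175/(1 + 0.1483/12)^348 ≈ 10,175/71.832871726 ≈ 141.6482.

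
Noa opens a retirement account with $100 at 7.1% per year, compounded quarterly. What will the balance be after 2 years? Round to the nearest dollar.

$115

Periodic rate = 7.1%/4 = 0.01775; periods = 4·2 = 8.
A = 100·(1 + 0.01775)^8 ≈ 100·1.15114197 ≈ 115.1142.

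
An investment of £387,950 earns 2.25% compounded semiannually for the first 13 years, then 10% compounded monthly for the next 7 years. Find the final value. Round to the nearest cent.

£1,041,943.32

After 13 years at 2.25%: 387,950 × 1.337586571642 ≈ 518,916.7105.
Then 7 years at 10%: 518,916.7105 × 2.007920152674 ≈ 1,041,943.3205.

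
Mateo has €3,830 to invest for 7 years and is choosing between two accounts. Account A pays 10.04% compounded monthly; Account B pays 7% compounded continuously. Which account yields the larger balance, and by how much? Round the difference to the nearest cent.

Account A, by €1,459.95

Account A growth factor: (1 + 0.1004/12)^84 ≈ 2.013503521; balance ≈ 7,711.7185.
Account B growth factor: e^(0.07·7) = e^0.49 ≈ 1.63231622; balance ≈ 6,251.7711.
Account A is larger by 1,459.9474.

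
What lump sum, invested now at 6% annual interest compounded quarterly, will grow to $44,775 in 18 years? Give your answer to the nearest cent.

Periodic rate = 6%/4 = 0.015; 72 periods.
P = 44,775/(1 + 0.015)^72 ≈ 44,775/2.9211579607 ≈ 15,327.8257.

$15,327.83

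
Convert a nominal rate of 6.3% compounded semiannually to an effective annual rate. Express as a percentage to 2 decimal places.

6.40%

EAR = (1 + 6.3%/2)^2 − 1 = (1 + 0.0315)^2 − 1.
(1 + 0.0315)^2 ≈ 1.063992, so EAR ≈ 6.39923%.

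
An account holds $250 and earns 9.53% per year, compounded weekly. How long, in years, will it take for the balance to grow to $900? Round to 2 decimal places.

13.45 years

We need (1 + 0.00183269)^(52t) = 3.6, so 52t = ln 3.6 / ln 1.001833 ≈ 699.5758.
t ≈ 699.5758/52 = 13.4534 years.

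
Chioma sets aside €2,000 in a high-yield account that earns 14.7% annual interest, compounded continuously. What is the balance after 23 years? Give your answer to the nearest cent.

€58,800.31

A = P·e^(rt) = 2,000·e^(0.147·23) = 2,000·e^3.381.
e^3.381 ≈ 29.400156575, so A ≈ 58,800.3131.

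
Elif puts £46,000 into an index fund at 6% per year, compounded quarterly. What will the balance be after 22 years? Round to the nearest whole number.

Periodic rate = 6%/4 = 0.015; periods = 4·22 = 88.
A = 46,000·(1 + 0.015)^88 ≈ 46,000·3.70690723453 ≈ 170,517.7328.

£170,518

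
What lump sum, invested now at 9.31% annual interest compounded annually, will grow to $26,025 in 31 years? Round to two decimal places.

Growth factor = (1 + 0.0931)^31 ≈ 15.792712285.
P = 26,025/15.792712285 ≈ 1,647.9120.

$1,647.91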